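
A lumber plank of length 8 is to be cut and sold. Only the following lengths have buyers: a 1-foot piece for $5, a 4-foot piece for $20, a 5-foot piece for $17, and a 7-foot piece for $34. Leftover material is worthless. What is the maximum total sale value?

Let best[k] be the best obtainable value from length k. For each k, try every first piece i and keep the best of price[i] + best[k−i].
best[1] = 5
best[2] = 10  (first piece 1, then best[1]=5)
best[3] = 15  (first piece 1, then best[2]=10)
best[4] = 20  (first piece 1, then best[3]=15)
best[5] = 25  (first piece 1, then best[4]=20)
best[6] = 30  (first piece 1, then best[5]=25)
best[7] = 35  (first piece 1, then best[6]=30)
best[8] = 40  (first piece 1, then best[7]=35)
One optimal cutting: 1 + 1 + 1 + 1 + 1 + 1 + 1 + 1 → $40.

40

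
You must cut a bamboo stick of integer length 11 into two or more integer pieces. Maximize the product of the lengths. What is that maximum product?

Define g[k] = max over 1≤i<k of i · max(k−i, g[k−i]); the inner max lets the remainder stay uncut if that's better.
g[2] = 1×max(1,0) = 1×1 = 1
g[3] = max(1×2, 2×1) = 2
g[4] = max(1×3, 2×2, 3×1) = 4
g[5] = max(1×4, 2×3, 3×2, 4×1) = 6
g[6] = max(1×6, 2×4, 3×3, 4×2, 5×1) = 9
g[7] = max(1×9, 2×6, 3×4, 4×3, 5×2, 6×1) = 12
g[8] = max(1×12, 2×9, 3×6, …, 6×2, 7×1) = 18
g[9] = max(1×18, 2×12, 3×9, …, 7×2, 8×1) = 27
g[10] = max(1×27, 2×18, 3×12, …, 8×2, 9×1) = 36
g[11] = max(1×36, 2×27, 3×18, …, 9×2, 10×1) = 54
One optimal split: 3 + 3 + 3 + 2; product 3×3×3×2 = 54.

54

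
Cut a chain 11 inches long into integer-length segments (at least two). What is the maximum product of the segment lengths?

Let g[k] be the best product for length k (with at least one cut). For each first piece i, the rest contributes max(k−i, g[k−i]).
Small cases: g[2]=1, g[3]=2, g[4]=4, g[5]=6, g[6]=9.
g[7] = 2·max(5,6) = 2·6 = 12
g[8] = 2·max(6,9) = 2·9 = 18
g[9] = 3·max(6,9) = 3·9 = 27
g[10] = 2·max(8,18) = 2·18 = 36
g[11] = 2·max(9,27) = 2·27 = 54
One optimal split: 3 + 3 + 3 + 2; product 3·3·3·2 = 54.

54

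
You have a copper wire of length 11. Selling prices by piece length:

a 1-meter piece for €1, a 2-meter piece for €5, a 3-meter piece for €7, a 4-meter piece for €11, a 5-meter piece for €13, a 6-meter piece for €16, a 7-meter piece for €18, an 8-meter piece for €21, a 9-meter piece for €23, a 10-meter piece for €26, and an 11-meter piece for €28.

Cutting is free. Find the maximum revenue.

Build r[k] bottom-up: r[k] = max over allowed piece i of (p[i] + r[k−i]).
r[1] = 1
r[2] = max(1+1, 5+0) = 5
r[3] = max(1+5, 5+1, 7+0) = 7
r[4] = max(1+7, 5+5, 7+1, 11+0) = 11
r[5] = max(1+11, 5+7, 7+5, 11+1, 13+0) = 13
r[6] = max(1+13, 5+11, 7+7, 11+5, 13+1, 16+0) = 16
r[7] = max(1+16, 5+13, 7+11, …, 16+1, 18+0) = 18
r[8] = max(1+18, 5+16, 7+13, …, 18+1, 21+0) = 22
r[9] = max(1+22, 5+18, 7+16, …, 21+1, 23+0) = 24
r[10] = max(1+24, 5+22, 7+18, …, 23+1, 26+0) = 27
r[11] = max(1+27, 5+24, 7+22, …, 26+1, 28+0) = 29
One optimal cutting: 5 + 4 + 2 → €13 + €11 + €5 = €29.

29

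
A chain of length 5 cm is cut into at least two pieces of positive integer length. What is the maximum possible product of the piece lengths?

Let f[k] be the best product for length k (with at least one cut). For each first piece i, the rest contributes max(k−i, f[k−i]).
f[2] = 1·max(1,0) = 1·1 = 1
f[3] = 1·max(2,1) = 1·2 = 2
f[4] = 2·max(2,1) = 2·2 = 4
f[5] = 2·max(3,2) = 2·3 = 6
One optimal split: 3 + 2; product 3·2 = 6.

6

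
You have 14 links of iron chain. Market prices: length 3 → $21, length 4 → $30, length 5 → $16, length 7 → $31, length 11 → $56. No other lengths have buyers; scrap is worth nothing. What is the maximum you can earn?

Let best[k] be the best obtainable value from length k. For each k, try every first piece i and keep the best of price[i] + best[k−i].
best[1] = 0
best[2] = 0
best[3] = 21
best[4] = max(21+0, 30+0) = 30
best[5] = max(21+0, 30+0, 16+0) = 30
best[6] = max(21+21, 30+0, 16+0) = 42
best[7] = max(21+30, 30+21, 16+0, 31+0) = 51
best[8] = max(21+30, 30+30, 16+21, 31+0) = 60
best[9] = max(21+42, 30+30, 16+30, 31+0) = 63
best[10] = max(21+51, 30+42, 16+30, 31+21) = 72
best[11] = max(21+60, 30+51, 16+42, 31+30, 56+0) = 81
best[12] = max(21+63, 30+60, 16+51, 31+30, 56+0) = 90
best[13] = max(21+72, 30+63, 16+60, 31+42, 56+0) = 93
best[14] = max(21+81, 30+72, 16+63, 31+51, 56+21) = 102
One optimal cutting: 4 + 4 + 3 + 3 → $102.

102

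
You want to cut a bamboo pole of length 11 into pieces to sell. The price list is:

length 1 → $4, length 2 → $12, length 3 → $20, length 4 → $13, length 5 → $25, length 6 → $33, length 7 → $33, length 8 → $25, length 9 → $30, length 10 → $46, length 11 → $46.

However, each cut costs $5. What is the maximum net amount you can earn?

Consider every possible first cut. r[k] is the best of p[i]+r[k−i] over all sellable i≤k, charging 5 whenever i<k.
r[1] = 4
r[2] = max(4+4-5, 12+0) = 12
r[3] = max(4+12-5, 12+4-5, 20+0) = 20
r[4] = max(4+20-5, 12+12-5, 20+4-5, 13+0) = 19
r[5] = max(4+19-5, 12+20-5, 20+12-5, 13+4-5, 25+0) = 27
r[6] = max(4+27-5, 12+19-5, 20+20-5, 13+12-5, 25+4-5, 33+0) = 35
r[7] = max(4+35-5, 12+27-5, 20+19-5, …, 33+4-5, 33+0) = 34
r[8] = max(4+34-5, 12+35-5, 20+27-5, …, 33+4-5, 25+0) = 42
r[9] = max(4+42-5, 12+34-5, 20+35-5, …, 25+4-5, 30+0) = 50
r[10] = max(4+50-5, 12+42-5, 20+34-5, …, 30+4-5, 46+0) = 49
r[11] = max(4+49-5, 12+50-5, 20+42-5, …, 46+4-5, 46+0) = 57
One optimal plan: pieces 3 + 3 + 3 + 2 (3 cuts) → $72 − $15 = $57.

57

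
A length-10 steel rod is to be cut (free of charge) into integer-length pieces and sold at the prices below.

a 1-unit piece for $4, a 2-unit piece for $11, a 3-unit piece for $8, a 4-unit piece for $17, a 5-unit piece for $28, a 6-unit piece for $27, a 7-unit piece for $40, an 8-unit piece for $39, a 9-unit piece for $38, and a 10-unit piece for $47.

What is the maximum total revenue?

56

Consider every possible first cut. v[k] is the best of p[i]+v[k−i] over all sellable i≤k.
v[1] = 4
v[2] = 11
v[3] = 15  (first piece 1, then v[2]=11)
v[4] = 22  (first piece 2, then v[2]=11)
v[5] = 28
v[6] = 33  (first piece 2, then v[4]=22)
v[7] = 40
v[8] = 44  (first piece 1, then v[7]=40)
v[9] = 51  (first piece 2, then v[7]=40)
v[10] = 56  (first piece 5, then v[5]=28)
One optimal cutting: 5 + 5 → $28 + $28 = $56.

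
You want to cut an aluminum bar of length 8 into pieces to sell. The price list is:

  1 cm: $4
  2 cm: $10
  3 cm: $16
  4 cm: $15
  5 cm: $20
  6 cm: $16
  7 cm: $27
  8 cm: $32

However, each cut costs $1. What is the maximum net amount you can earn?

40

Let v[k] be the best obtainable value from length k. For each k, try every first piece i and keep the best of price[i] + v[k−i] minus the 1 cut fee when i<k.
v[1] = 4
v[2] = 10
v[3] = 16
v[4] = 19  (first piece 1, then v[3]=16)
v[5] = 25  (first piece 2, then v[3]=16)
v[6] = 31  (first piece 3, then v[3]=16)
v[7] = 34  (first piece 1, then v[6]=31)
v[8] = 40  (first piece 2, then v[6]=31)
One optimal plan: pieces 3 + 3 + 2 (2 cuts) → $42 − $2 = $40.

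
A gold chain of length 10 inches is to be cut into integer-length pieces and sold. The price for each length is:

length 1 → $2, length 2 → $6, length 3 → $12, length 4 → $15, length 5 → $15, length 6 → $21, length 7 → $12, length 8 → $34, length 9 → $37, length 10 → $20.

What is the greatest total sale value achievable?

Let best[k] be the best obtainable value from length k. For each k, try every first piece i and keep the best of price[i] + best[k−i].
best[1] = 2
best[2] = max(2+2, 6+0) = 6
best[3] = max(2+6, 6+2, 12+0) = 12
best[4] = max(2+12, 6+6, 12+2, 15+0) = 15
best[5] = max(2+15, 6+12, 12+6, 15+2, 15+0) = 18
best[6] = max(2+18, 6+15, 12+12, 15+6, 15+2, 21+0) = 24
best[7] = max(2+24, 6+18, 12+15, …, 21+2, 12+0) = 27
best[8] = max(2+27, 6+24, 12+18, …, 12+2, 34+0) = 34
best[9] = max(2+34, 6+27, 12+24, …, 34+2, 37+0) = 37
best[10] = max(2+37, 6+34, 12+27, …, 37+2, 20+0) = 40
One optimal cutting: 8 + 2 → $34 + $6 = $40.

40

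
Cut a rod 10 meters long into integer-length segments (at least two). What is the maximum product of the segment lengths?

36

Define prod[k] = max over 1≤i<k of i · max(k−i, prod[k−i]); the inner max lets the remainder stay uncut if that's better.
Small cases: prod[2]=1.
prod[3] = max(1*2, 2*1) = 2
prod[4] = max(1*3, 2*2, 3*1) = 4
prod[5] = max(1*4, 2*3, 3*2, 4*1) = 6
prod[6] = max(1*6, 2*4, 3*3, 4*2, 5*1) = 9
prod[7] = max(1*9, 2*6, 3*4, 4*3, 5*2, 6*1) = 12
prod[8] = max(1*12, 2*9, 3*6, …, 6*2, 7*1) = 18
prod[9] = max(1*18, 2*12, 3*9, …, 7*2, 8*1) = 27
prod[10] = max(1*27, 2*18, 3*12, …, 8*2, 9*1) = 36
One optimal split: 3 + 3 + 2 + 2; product 3*3*2*2 = 36.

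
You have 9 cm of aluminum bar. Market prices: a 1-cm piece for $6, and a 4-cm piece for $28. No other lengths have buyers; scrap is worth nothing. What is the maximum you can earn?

Let r[k] be the best obtainable value from length k. For each k, try every first piece i and keep the best of price[i] + r[k−i].
r[1] = 6
r[2] = 12  (first piece 1, then r[1]=6)
r[3] = 18  (first piece 1, then r[2]=12)
r[4] = max(6+18, 28+0) = 28
r[5] = max(6+28, 28+6) = 34
r[6] = max(6+34, 28+12) = 40
r[7] = max(6+40, 28+18) = 46
r[8] = max(6+46, 28+28) = 56
r[9] = max(6+56, 28+34) = 62
One optimal cutting: 4 + 4 + 1 → $62.

62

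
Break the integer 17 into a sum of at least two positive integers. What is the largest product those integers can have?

486

Let m[k] be the best product for length k (with at least one cut). For each first piece i, the rest contributes max(k−i, m[k−i]).
m[2] = 1·max(1,0) = 1·1 = 1
m[3] = 1·max(2,1) = 1·2 = 2
m[4] = 2·max(2,1) = 2·2 = 4
m[5] = 2·max(3,2) = 2·3 = 6
m[6] = 3·max(3,2) = 3·3 = 9
m[7] = 2·max(5,6) = 2·6 = 12
m[8] = 2·max(6,9) = 2·9 = 18
m[9] = 3·max(6,9) = 3·9 = 27
m[10] = 2·max(8,18) = 2·18 = 36
m[11] = 2·max(9,27) = 2·27 = 54
m[12] = 3·max(9,27) = 3·27 = 81
m[13] = 2·max(11,54) = 2·54 = 108
m[14] = 2·max(12,81) = 2·81 = 162
m[15] = 3·max(12,81) = 3·81 = 243
m[16] = 2·max(14,162) = 2·162 = 324
m[17] = 2·max(15,243) = 2·243 = 486
One optimal split: 3 + 3 + 3 + 3 + 3 + 2; product 3·3·3·3·3·2 = 486.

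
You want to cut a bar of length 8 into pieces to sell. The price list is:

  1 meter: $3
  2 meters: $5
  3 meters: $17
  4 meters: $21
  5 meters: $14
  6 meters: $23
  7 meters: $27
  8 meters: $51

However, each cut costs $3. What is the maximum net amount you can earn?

51

Build r[k] bottom-up: r[k] = max over allowed piece i of (p[i] + r[k−i]) − 3 per cut.
r[1] = 3
r[2] = max(3+3-3, 5+0) = 5
r[3] = max(3+5-3, 5+3-3, 17+0) = 17
r[4] = max(3+17-3, 5+5-3, 17+3-3, 21+0) = 21
r[5] = max(3+21-3, 5+17-3, 17+5-3, 21+3-3, 14+0) = 21
r[6] = max(3+21-3, 5+21-3, 17+17-3, 21+5-3, 14+3-3, 23+0) = 31
r[7] = max(3+31-3, 5+21-3, 17+21-3, …, 23+3-3, 27+0) = 35
r[8] = max(3+35-3, 5+31-3, 17+21-3, …, 27+3-3, 51+0) = 51
Best is to make no cuts and sell whole for $51.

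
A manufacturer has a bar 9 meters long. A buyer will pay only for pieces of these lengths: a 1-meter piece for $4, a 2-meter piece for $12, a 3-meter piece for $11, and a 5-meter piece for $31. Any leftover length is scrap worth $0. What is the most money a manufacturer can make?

55

Build best[k] bottom-up: best[k] = max over allowed piece i of (p[i] + best[k−i]).
best[1] = 4
best[2] = 12
best[3] = 16  (first piece 1, then best[2]=12)
best[4] = 24  (first piece 2, then best[2]=12)
best[5] = 31
best[6] = 36  (first piece 2, then best[4]=24)
best[7] = 43  (first piece 2, then best[5]=31)
best[8] = 48  (first piece 2, then best[6]=36)
best[9] = 55  (first piece 2, then best[7]=43)
One optimal cutting: 5 + 2 + 2 → $55.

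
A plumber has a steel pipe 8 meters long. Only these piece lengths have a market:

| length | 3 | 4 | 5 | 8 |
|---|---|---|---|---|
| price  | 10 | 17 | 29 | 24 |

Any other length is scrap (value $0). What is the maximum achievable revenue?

Let best[k] be the best obtainable value from length k. For each k, try every first piece i and keep the best of price[i] + best[k−i].
best[1] = 0
best[2] = 0
best[3] = 10
best[4] = 17
best[5] = 29
best[6] = 29
best[7] = 29
best[8] = 39  (first piece 3, then best[5]=29)
One optimal cutting: 5 + 3 → $39.

39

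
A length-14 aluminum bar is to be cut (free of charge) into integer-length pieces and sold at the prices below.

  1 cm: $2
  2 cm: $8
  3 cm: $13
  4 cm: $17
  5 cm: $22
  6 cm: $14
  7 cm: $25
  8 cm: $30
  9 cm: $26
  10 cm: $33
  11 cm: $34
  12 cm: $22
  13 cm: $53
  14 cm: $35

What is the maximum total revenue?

Consider every possible first cut. v[k] is the best of p[i]+v[k−i] over all sellable i≤k.
v[1] = 2
v[2] = 8
v[3] = 13
v[4] = 17
v[5] = 22
v[6] = 26  (first piece 3, then v[3]=13)
v[7] = 30  (first piece 2, then v[5]=22)
v[8] = 35  (first piece 3, then v[5]=22)
v[9] = 39  (first piece 3, then v[6]=26)
v[10] = 44  (first piece 5, then v[5]=22)
v[11] = 48  (first piece 3, then v[8]=35)
v[12] = 52  (first piece 2, then v[10]=44)
v[13] = 57  (first piece 3, then v[10]=44)
v[14] = 61  (first piece 3, then v[11]=48)
One optimal cutting: 5 + 3 + 3 + 3 → $22 + $13 + $13 + $13 = $61.

61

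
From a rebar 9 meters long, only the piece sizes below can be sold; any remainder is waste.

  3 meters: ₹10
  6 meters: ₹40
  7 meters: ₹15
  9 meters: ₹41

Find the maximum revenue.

50

Let r[k] be the best obtainable value from length k. For each k, try every first piece i and keep the best of price[i] + r[k−i].
r[1] = 0
r[2] = 0
r[3] = 10
r[4] = 10
r[5] = 10
r[6] = max(10+10, 40+0) = 40
r[7] = max(10+10, 40+0, 15+0) = 40
r[8] = max(10+10, 40+0, 15+0) = 40
r[9] = max(10+40, 40+10, 15+0, 41+0) = 50
One optimal cutting: 6 + 3 → ₹50.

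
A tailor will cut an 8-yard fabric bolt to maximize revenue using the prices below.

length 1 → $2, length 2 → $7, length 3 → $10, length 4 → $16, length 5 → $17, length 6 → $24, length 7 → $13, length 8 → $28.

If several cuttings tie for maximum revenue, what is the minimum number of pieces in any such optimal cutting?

Let r[k] be the best obtainable value from length k. For each k, try every first piece i and keep the best of price[i] + r[k−i].
r[1] = 2
r[2] = max(2+2, 7+0) = 7
r[3] = max(2+7, 7+2, 10+0) = 10
r[4] = max(2+10, 7+7, 10+2, 16+0) = 16
r[5] = max(2+16, 7+10, 10+7, 16+2, 17+0) = 18
r[6] = max(2+18, 7+16, 10+10, 16+7, 17+2, 24+0) = 24
r[7] = max(2+24, 7+18, 10+16, …, 24+2, 13+0) = 26
r[8] = max(2+26, 7+24, 10+18, …, 13+2, 28+0) = 32
Maximum revenue is $32.
Now minimize piece count subject to staying optimal: for each k, pieces[k] = 1 + min over i with p[i]+r[k−i]=r[k] of pieces[k−i].
pieces[5] = 2
pieces[6] = 1
pieces[7] = 2
pieces[8] = 2

2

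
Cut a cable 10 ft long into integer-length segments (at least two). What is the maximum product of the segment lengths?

36

Define prod[k] = max over 1≤i<k of i · max(k−i, prod[k−i]); the inner max lets the remainder stay uncut if that's better.
prod[2] = 1*max(1,0) = 1*1 = 1
prod[3] = max(1*2, 2*1) = 2
prod[4] = max(1*3, 2*2, 3*1) = 4
prod[5] = max(1*4, 2*3, 3*2, 4*1) = 6
prod[6] = max(1*6, 2*4, 3*3, 4*2, 5*1) = 9
prod[7] = max(1*9, 2*6, 3*4, 4*3, 5*2, 6*1) = 12
prod[8] = max(1*12, 2*9, 3*6, …, 6*2, 7*1) = 18
prod[9] = max(1*18, 2*12, 3*9, …, 7*2, 8*1) = 27
prod[10] = max(1*27, 2*18, 3*12, …, 8*2, 9*1) = 36
One optimal split: 3 + 3 + 2 + 2; product 3*3*2*2 = 36.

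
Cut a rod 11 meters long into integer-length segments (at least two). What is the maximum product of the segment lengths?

54

Define P[k] = max over 1≤i<k of i · max(k−i, P[k−i]); the inner max lets the remainder stay uncut if that's better.
P[2] = 1*max(1,0) = 1*1 = 1
P[3] = max(1*2, 2*1) = 2
P[4] = max(1*3, 2*2, 3*1) = 4
P[5] = max(1*4, 2*3, 3*2, 4*1) = 6
P[6] = max(1*6, 2*4, 3*3, 4*2, 5*1) = 9
P[7] = max(1*9, 2*6, 3*4, 4*3, 5*2, 6*1) = 12
P[8] = max(1*12, 2*9, 3*6, …, 6*2, 7*1) = 18
P[9] = max(1*18, 2*12, 3*9, …, 7*2, 8*1) = 27
P[10] = max(1*27, 2*18, 3*12, …, 8*2, 9*1) = 36
P[11] = max(1*36, 2*27, 3*18, …, 9*2, 10*1) = 54
One optimal split: 3 + 3 + 3 + 2; product 3*3*3*2 = 54.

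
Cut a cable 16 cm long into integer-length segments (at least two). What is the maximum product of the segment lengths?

Fill f[k] for k=2..16: at each k try every first piece i and multiply by the better of (k−i) uncut or f[k−i].
f[2] = 1·max(1,0) = 1·1 = 1
f[3] = 1·max(2,1) = 1·2 = 2
f[4] = 2·max(2,1) = 2·2 = 4
f[5] = 2·max(3,2) = 2·3 = 6
f[6] = 3·max(3,2) = 3·3 = 9
f[7] = 2·max(5,6) = 2·6 = 12
f[8] = 2·max(6,9) = 2·9 = 18
f[9] = 3·max(6,9) = 3·9 = 27
f[10] = 2·max(8,18) = 2·18 = 36
f[11] = 2·max(9,27) = 2·27 = 54
f[12] = 3·max(9,27) = 3·27 = 81
f[13] = 2·max(11,54) = 2·54 = 108
f[14] = 2·max(12,81) = 2·81 = 162
f[15] = 3·max(12,81) = 3·81 = 243
f[16] = 2·max(14,162) = 2·162 = 324
One optimal split: 3 + 3 + 3 + 3 + 2 + 2; product 3·3·3·3·2·2 = 324.

324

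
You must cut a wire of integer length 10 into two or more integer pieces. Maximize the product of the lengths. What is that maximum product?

36

Fill g[k] for k=2..10: at each k try every first piece i and multiply by the better of (k−i) uncut or g[k−i].
Small cases: g[2]=1, g[3]=2.
g[4] = max(1·3, 2·2, 3·1) = 4
g[5] = max(1·4, 2·3, 3·2, 4·1) = 6
g[6] = max(1·6, 2·4, 3·3, 4·2, 5·1) = 9
g[7] = max(1·9, 2·6, 3·4, 4·3, 5·2, 6·1) = 12
g[8] = max(1·12, 2·9, 3·6, …, 6·2, 7·1) = 18
g[9] = max(1·18, 2·12, 3·9, …, 7·2, 8·1) = 27
g[10] = max(1·27, 2·18, 3·12, …, 8·2, 9·1) = 36
One optimal split: 3 + 3 + 2 + 2; product 3·3·2·2 = 36.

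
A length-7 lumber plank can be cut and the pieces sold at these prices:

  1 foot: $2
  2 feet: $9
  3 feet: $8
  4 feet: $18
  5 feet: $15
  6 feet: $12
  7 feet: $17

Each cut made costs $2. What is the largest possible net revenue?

25

Consider every possible first cut. net[k] is the best of p[i]+net[k−i] over all sellable i≤k, charging 2 whenever i<k.
net[1] = 2
net[2] = max(2+2-2, 9+0) = 9
net[3] = max(2+9-2, 9+2-2, 8+0) = 9
net[4] = max(2+9-2, 9+9-2, 8+2-2, 18+0) = 18
net[5] = max(2+18-2, 9+9-2, 8+9-2, 18+2-2, 15+0) = 18
net[6] = max(2+18-2, 9+18-2, 8+9-2, 18+9-2, 15+2-2, 12+0) = 25
net[7] = max(2+25-2, 9+18-2, 8+18-2, …, 12+2-2, 17+0) = 25
One optimal plan: pieces 4 + 2 + 1 (2 cuts) → $29 − $4 = $25.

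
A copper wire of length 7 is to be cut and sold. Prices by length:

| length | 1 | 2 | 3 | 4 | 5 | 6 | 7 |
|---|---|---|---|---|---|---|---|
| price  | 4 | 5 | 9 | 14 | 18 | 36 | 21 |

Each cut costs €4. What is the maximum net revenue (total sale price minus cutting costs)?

36

Build r[k] bottom-up: r[k] = max over allowed piece i of (p[i] + r[k−i]) − 4 per cut.
r[1] = 4
r[2] = max(4+4-4, 5+0) = 5
r[3] = max(4+5-4, 5+4-4, 9+0) = 9
r[4] = max(4+9-4, 5+5-4, 9+4-4, 14+0) = 14
r[5] = max(4+14-4, 5+9-4, 9+5-4, 14+4-4, 18+0) = 18
r[6] = max(4+18-4, 5+14-4, 9+9-4, 14+5-4, 18+4-4, 36+0) = 36
r[7] = max(4+36-4, 5+18-4, 9+14-4, …, 36+4-4, 21+0) = 36
One optimal plan: pieces 6 + 1 (1 cut) → €40 − €4 = €36.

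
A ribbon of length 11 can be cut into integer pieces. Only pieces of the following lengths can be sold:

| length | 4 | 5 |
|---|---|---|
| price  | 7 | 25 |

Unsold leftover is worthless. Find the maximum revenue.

Let r[k] be the best obtainable value from length k. For each k, try every first piece i and keep the best of price[i] + r[k−i].
r[1] = 0
r[2] = 0
r[3] = 0
r[4] = 7
r[5] = max(7+0, 25+0) = 25
r[6] = max(7+0, 25+0) = 25
r[7] = max(7+0, 25+0) = 25
r[8] = max(7+7, 25+0) = 25
r[9] = max(7+25, 25+7) = 32
r[10] = max(7+25, 25+25) = 50
r[11] = max(7+25, 25+25) = 50
One optimal cutting: pieces 5 + 5 with 1 inch of scrap → ¢50.

50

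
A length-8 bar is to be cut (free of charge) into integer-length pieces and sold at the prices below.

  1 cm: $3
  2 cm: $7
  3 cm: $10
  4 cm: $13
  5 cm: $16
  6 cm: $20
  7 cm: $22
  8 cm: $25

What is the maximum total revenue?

Consider every possible first cut. v[k] is the best of p[i]+v[k−i] over all sellable i≤k.
v[1] = 3
v[2] = max(3+3, 7+0) = 7
v[3] = max(3+7, 7+3, 10+0) = 10
v[4] = max(3+10, 7+7, 10+3, 13+0) = 14
v[5] = max(3+14, 7+10, 10+7, 13+3, 16+0) = 17
v[6] = max(3+17, 7+14, 10+10, 13+7, 16+3, 20+0) = 21
v[7] = max(3+21, 7+17, 10+14, …, 20+3, 22+0) = 24
v[8] = max(3+24, 7+21, 10+17, …, 22+3, 25+0) = 28
One optimal cutting: 2 + 2 + 2 + 2 → $7 + $7 + $7 + $7 = $28.

28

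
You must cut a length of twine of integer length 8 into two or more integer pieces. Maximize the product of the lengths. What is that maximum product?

18

Define prod[k] = max over 1≤i<k of i · max(k−i, prod[k−i]); the inner max lets the remainder stay uncut if that's better.
prod[2] = 1*max(1,0) = 1*1 = 1
prod[3] = max(1*2, 2*1) = 2
prod[4] = max(1*3, 2*2, 3*1) = 4
prod[5] = max(1*4, 2*3, 3*2, 4*1) = 6
prod[6] = max(1*6, 2*4, 3*3, 4*2, 5*1) = 9
prod[7] = max(1*9, 2*6, 3*4, 4*3, 5*2, 6*1) = 12
prod[8] = max(1*12, 2*9, 3*6, …, 6*2, 7*1) = 18
One optimal split: 3 + 3 + 2; product 3*3*2 = 18.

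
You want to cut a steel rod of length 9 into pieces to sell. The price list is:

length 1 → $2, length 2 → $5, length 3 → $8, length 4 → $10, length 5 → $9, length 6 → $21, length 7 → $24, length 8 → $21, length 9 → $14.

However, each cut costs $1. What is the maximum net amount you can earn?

28

Let v[k] be the best obtainable value from length k. For each k, try every first piece i and keep the best of price[i] + v[k−i] minus the 1 cut fee when i<k.
v[1] = 2
v[2] = 5
v[3] = 8
v[4] = 10
v[5] = 12  (first piece 2, then v[3]=8)
v[6] = 21
v[7] = 24
v[8] = 25  (first piece 1, then v[7]=24)
v[9] = 28  (first piece 2, then v[7]=24)
One optimal plan: pieces 7 + 2 (1 cut) → $29 − $1 = $28.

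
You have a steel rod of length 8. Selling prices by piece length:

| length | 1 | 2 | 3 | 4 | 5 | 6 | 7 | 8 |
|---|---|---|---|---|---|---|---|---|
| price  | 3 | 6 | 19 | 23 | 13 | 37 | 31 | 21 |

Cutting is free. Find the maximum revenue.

Let r[k] be the best obtainable value from length k. For each k, try every first piece i and keep the best of price[i] + r[k−i].
r[1] = 3
r[2] = 6  (first piece 1, then r[1]=3)
r[3] = 19
r[4] = 23
r[5] = 26  (first piece 1, then r[4]=23)
r[6] = 38  (first piece 3, then r[3]=19)
r[7] = 42  (first piece 3, then r[4]=23)
r[8] = 46  (first piece 4, then r[4]=23)
One optimal cutting: 4 + 4 → $23 + $23 = $46.

46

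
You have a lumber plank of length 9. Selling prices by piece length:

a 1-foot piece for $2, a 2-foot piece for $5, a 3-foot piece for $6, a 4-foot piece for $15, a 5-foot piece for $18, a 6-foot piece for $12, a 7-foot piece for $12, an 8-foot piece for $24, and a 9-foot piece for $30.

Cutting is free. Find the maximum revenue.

Build R[k] bottom-up: R[k] = max over allowed piece i of (p[i] + R[k−i]).
R[1] = 2
R[2] = max(2+2, 5+0) = 5
R[3] = max(2+5, 5+2, 6+0) = 7
R[4] = max(2+7, 5+5, 6+2, 15+0) = 15
R[5] = max(2+15, 5+7, 6+5, 15+2, 18+0) = 18
R[6] = max(2+18, 5+15, 6+7, 15+5, 18+2, 12+0) = 20
R[7] = max(2+20, 5+18, 6+15, …, 12+2, 12+0) = 23
R[8] = max(2+23, 5+20, 6+18, …, 12+2, 24+0) = 30
R[9] = max(2+30, 5+23, 6+20, …, 24+2, 30+0) = 33
One optimal cutting: 5 + 4 → $18 + $15 = $33.

33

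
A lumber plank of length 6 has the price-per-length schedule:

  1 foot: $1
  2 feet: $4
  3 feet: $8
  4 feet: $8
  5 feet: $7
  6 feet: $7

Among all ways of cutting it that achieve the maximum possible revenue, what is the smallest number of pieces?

Build r[k] bottom-up: r[k] = max over allowed piece i of (p[i] + r[k−i]).
r[1] = 1
r[2] = 4
r[3] = 8
r[4] = 9  (first piece 1, then r[3]=8)
r[5] = 12  (first piece 2, then r[3]=8)
r[6] = 16  (first piece 3, then r[3]=8)
Maximum revenue is $16.
Now minimize piece count subject to staying optimal: for each k, pieces[k] = 1 + min over i with p[i]+r[k−i]=r[k] of pieces[k−i].
pieces[3] = 1
pieces[4] = 2
pieces[5] = 2
pieces[6] = 2

2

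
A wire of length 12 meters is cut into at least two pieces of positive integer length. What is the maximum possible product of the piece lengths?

Let prod[k] be the best product for length k (with at least one cut). For each first piece i, the rest contributes max(k−i, prod[k−i]).
prod[2] = 1·max(1,0) = 1·1 = 1
prod[3] = max(1·2, 2·1) = 2
prod[4] = max(1·3, 2·2, 3·1) = 4
prod[5] = max(1·4, 2·3, 3·2, 4·1) = 6
prod[6] = max(1·6, 2·4, 3·3, 4·2, 5·1) = 9
prod[7] = max(1·9, 2·6, 3·4, 4·3, 5·2, 6·1) = 12
prod[8] = max(1·12, 2·9, 3·6, …, 6·2, 7·1) = 18
prod[9] = max(1·18, 2·12, 3·9, …, 7·2, 8·1) = 27
prod[10] = max(1·27, 2·18, 3·12, …, 8·2, 9·1) = 36
prod[11] = max(1·36, 2·27, 3·18, …, 9·2, 10·1) = 54
prod[12] = max(1·54, 2·36, 3·27, …, 10·2, 11·1) = 81
One optimal split: 3 + 3 + 3 + 3; product 3·3·3·3 = 81.

81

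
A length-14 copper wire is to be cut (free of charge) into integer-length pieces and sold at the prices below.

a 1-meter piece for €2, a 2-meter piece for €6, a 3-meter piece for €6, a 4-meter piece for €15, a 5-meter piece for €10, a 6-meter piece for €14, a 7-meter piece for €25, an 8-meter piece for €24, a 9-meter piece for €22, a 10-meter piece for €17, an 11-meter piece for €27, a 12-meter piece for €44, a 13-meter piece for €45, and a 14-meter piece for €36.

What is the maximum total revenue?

Let best[k] be the best obtainable value from length k. For each k, try every first piece i and keep the best of price[i] + best[k−i].
best[1] = 2
best[2] = 6
best[3] = 8  (first piece 1, then best[2]=6)
best[4] = 15
best[5] = 17  (first piece 1, then best[4]=15)
best[6] = 21  (first piece 2, then best[4]=15)
best[7] = 25
best[8] = 30  (first piece 4, then best[4]=15)
best[9] = 32  (first piece 1, then best[8]=30)
best[10] = 36  (first piece 2, then best[8]=30)
best[11] = 40  (first piece 4, then best[7]=25)
best[12] = 45  (first piece 4, then best[8]=30)
best[13] = 47  (first piece 1, then best[12]=45)
best[14] = 51  (first piece 2, then best[12]=45)
One optimal cutting: 4 + 4 + 4 + 2 → €15 + €15 + €15 + €6 = €51.

51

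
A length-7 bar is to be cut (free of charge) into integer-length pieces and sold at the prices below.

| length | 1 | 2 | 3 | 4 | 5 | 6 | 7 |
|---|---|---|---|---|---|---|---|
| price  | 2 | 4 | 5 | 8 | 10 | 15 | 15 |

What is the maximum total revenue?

17

Let best[k] be the best obtainable value from length k. For each k, try every first piece i and keep the best of price[i] + best[k−i].
best[1] = 2
best[2] = max(2+2, 4+0) = 4
best[3] = max(2+4, 4+2, 5+0) = 6
best[4] = max(2+6, 4+4, 5+2, 8+0) = 8
best[5] = max(2+8, 4+6, 5+4, 8+2, 10+0) = 10
best[6] = max(2+10, 4+8, 5+6, 8+4, 10+2, 15+0) = 15
best[7] = max(2+15, 4+10, 5+8, …, 15+2, 15+0) = 17
One optimal cutting: 6 + 1 → 15 + 2 = 17.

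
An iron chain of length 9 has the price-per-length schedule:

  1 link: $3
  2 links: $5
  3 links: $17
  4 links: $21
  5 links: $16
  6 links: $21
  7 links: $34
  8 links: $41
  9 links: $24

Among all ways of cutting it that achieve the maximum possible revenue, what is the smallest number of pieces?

Build r[k] bottom-up: r[k] = max over allowed piece i of (p[i] + r[k−i]).
r[1] = 3
r[2] = max(3+3, 5+0) = 6
r[3] = max(3+6, 5+3, 17+0) = 17
r[4] = max(3+17, 5+6, 17+3, 21+0) = 21
r[5] = max(3+21, 5+17, 17+6, 21+3, 16+0) = 24
r[6] = max(3+24, 5+21, 17+17, 21+6, 16+3, 21+0) = 34
r[7] = max(3+34, 5+24, 17+21, …, 21+3, 34+0) = 38
r[8] = max(3+38, 5+34, 17+24, …, 34+3, 41+0) = 42
r[9] = max(3+42, 5+38, 17+34, …, 41+3, 24+0) = 51
Maximum revenue is $51.
Now minimize piece count subject to staying optimal: for each k, pieces[k] = 1 + min over i with p[i]+r[k−i]=r[k] of pieces[k−i].
pieces[6] = 2
pieces[7] = 2
pieces[8] = 2
pieces[9] = 3

3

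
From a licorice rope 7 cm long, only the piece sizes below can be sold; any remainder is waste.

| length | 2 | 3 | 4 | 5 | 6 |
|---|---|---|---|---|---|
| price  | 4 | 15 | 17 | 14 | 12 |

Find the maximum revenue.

Consider every possible first cut. f[k] is the best of p[i]+f[k−i] over all sellable i≤k.
f[1] = 0
f[2] = 4
f[3] = 15
f[4] = 17
f[5] = 19  (first piece 2, then f[3]=15)
f[6] = 30  (first piece 3, then f[3]=15)
f[7] = 32  (first piece 3, then f[4]=17)
One optimal cutting: 4 + 3 → ¢32.

32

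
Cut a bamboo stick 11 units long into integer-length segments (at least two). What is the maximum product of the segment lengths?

54

Let prod[k] be the best product for length k (with at least one cut). For each first piece i, the rest contributes max(k−i, prod[k−i]).
prod[2] = 1·max(1,0) = 1·1 = 1
prod[3] = 1·max(2,1) = 1·2 = 2
prod[4] = 2·max(2,1) = 2·2 = 4
prod[5] = 2·max(3,2) = 2·3 = 6
prod[6] = 3·max(3,2) = 3·3 = 9
prod[7] = 2·max(5,6) = 2·6 = 12
prod[8] = 2·max(6,9) = 2·9 = 18
prod[9] = 3·max(6,9) = 3·9 = 27
prod[10] = 2·max(8,18) = 2·18 = 36
prod[11] = 2·max(9,27) = 2·27 = 54
One optimal split: 3 + 3 + 3 + 2; product 3·3·3·2 = 54.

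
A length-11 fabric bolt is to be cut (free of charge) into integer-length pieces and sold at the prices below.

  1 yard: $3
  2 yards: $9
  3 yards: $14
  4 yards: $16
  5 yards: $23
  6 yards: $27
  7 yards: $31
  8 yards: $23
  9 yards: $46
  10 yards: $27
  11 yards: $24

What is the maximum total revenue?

Build R[k] bottom-up: R[k] = max over allowed piece i of (p[i] + R[k−i]).
R[1] = 3
R[2] = 9
R[3] = 14
R[4] = 18  (first piece 2, then R[2]=9)
R[5] = 23  (first piece 2, then R[3]=14)
R[6] = 28  (first piece 3, then R[3]=14)
R[7] = 32  (first piece 2, then R[5]=23)
R[8] = 37  (first piece 2, then R[6]=28)
R[9] = 46
R[10] = 49  (first piece 1, then R[9]=46)
R[11] = 55  (first piece 2, then R[9]=46)
One optimal cutting: 9 + 2 → $46 + $9 = $55.

55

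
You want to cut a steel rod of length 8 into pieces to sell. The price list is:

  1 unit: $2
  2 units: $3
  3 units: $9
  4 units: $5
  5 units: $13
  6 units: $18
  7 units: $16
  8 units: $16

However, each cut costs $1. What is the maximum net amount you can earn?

Consider every possible first cut. r[k] is the best of p[i]+r[k−i] over all sellable i≤k, charging 1 whenever i<k.
r[1] = 2
r[2] = 3  (first piece 1, then r[1]=2)
r[3] = 9
r[4] = 10  (first piece 1, then r[3]=9)
r[5] = 13
r[6] = 18
r[7] = 19  (first piece 1, then r[6]=18)
r[8] = 21  (first piece 3, then r[5]=13)
One optimal plan: pieces 5 + 3 (1 cut) → $22 − $1 = $21.

21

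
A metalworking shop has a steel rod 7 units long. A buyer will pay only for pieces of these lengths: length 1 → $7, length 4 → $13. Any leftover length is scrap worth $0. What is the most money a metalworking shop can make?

Let r[k] be the best obtainable value from length k. For each k, try every first piece i and keep the best of price[i] + r[k−i].
r[1] = 7
r[2] = 14  (first piece 1, then r[1]=7)
r[3] = 21  (first piece 1, then r[2]=14)
r[4] = 28  (first piece 1, then r[3]=21)
r[5] = 35  (first piece 1, then r[4]=28)
r[6] = 42  (first piece 1, then r[5]=35)
r[7] = 49  (first piece 1, then r[6]=42)
One optimal cutting: 1 + 1 + 1 + 1 + 1 + 1 + 1 → $49.

49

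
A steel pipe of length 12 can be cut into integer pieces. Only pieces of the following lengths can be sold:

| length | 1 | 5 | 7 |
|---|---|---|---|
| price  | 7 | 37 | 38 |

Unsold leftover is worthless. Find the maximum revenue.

88

Let r[k] be the best obtainable value from length k. For each k, try every first piece i and keep the best of price[i] + r[k−i].
r[1] = 7
r[2] = 14  (first piece 1, then r[1]=7)
r[3] = 21  (first piece 1, then r[2]=14)
r[4] = 28  (first piece 1, then r[3]=21)
r[5] = 37
r[6] = 44  (first piece 1, then r[5]=37)
r[7] = 51  (first piece 1, then r[6]=44)
r[8] = 58  (first piece 1, then r[7]=51)
r[9] = 65  (first piece 1, then r[8]=58)
r[10] = 74  (first piece 5, then r[5]=37)
r[11] = 81  (first piece 1, then r[10]=74)
r[12] = 88  (first piece 1, then r[11]=81)
One optimal cutting: 5 + 5 + 1 + 1 → $88.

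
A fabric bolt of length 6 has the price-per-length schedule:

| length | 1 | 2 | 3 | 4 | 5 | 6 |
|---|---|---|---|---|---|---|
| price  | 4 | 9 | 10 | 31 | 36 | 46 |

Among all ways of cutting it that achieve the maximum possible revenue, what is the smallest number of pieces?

Let r[k] be the best obtainable value from length k. For each k, try every first piece i and keep the best of price[i] + r[k−i].
r[1] = 4
r[2] = 9
r[3] = 13  (first piece 1, then r[2]=9)
r[4] = 31
r[5] = 36
r[6] = 46
Maximum revenue is $46.
Now minimize piece count subject to staying optimal: for each k, pieces[k] = 1 + min over i with p[i]+r[k−i]=r[k] of pieces[k−i].
pieces[3] = 2
pieces[4] = 1
pieces[5] = 1
pieces[6] = 1

1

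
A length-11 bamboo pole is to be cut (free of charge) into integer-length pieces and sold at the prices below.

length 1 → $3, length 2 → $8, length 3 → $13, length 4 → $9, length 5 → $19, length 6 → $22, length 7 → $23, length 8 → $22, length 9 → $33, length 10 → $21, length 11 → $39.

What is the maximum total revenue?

47

Let best[k] be the best obtainable value from length k. For each k, try every first piece i and keep the best of price[i] + best[k−i].
best[1] = 3
best[2] = 8
best[3] = 13
best[4] = 16  (first piece 1, then best[3]=13)
best[5] = 21  (first piece 2, then best[3]=13)
best[6] = 26  (first piece 3, then best[3]=13)
best[7] = 29  (first piece 1, then best[6]=26)
best[8] = 34  (first piece 2, then best[6]=26)
best[9] = 39  (first piece 3, then best[6]=26)
best[10] = 42  (first piece 1, then best[9]=39)
best[11] = 47  (first piece 2, then best[9]=39)
One optimal cutting: 3 + 3 + 3 + 2 → $13 + $13 + $13 + $8 = $47.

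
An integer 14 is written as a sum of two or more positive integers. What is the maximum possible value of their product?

Fill g[k] for k=2..14: at each k try every first piece i and multiply by the better of (k−i) uncut or g[k−i].
Small cases: g[2]=1, g[3]=2, g[4]=4, g[5]=6, g[6]=9.
g[7] = 2*max(5,6) = 2*6 = 12
g[8] = 2*max(6,9) = 2*9 = 18
g[9] = 3*max(6,9) = 3*9 = 27
g[10] = 2*max(8,18) = 2*18 = 36
g[11] = 2*max(9,27) = 2*27 = 54
g[12] = 3*max(9,27) = 3*27 = 81
g[13] = 2*max(11,54) = 2*54 = 108
g[14] = 2*max(12,81) = 2*81 = 162
One optimal split: 3 + 3 + 3 + 3 + 2; product 3*3*3*3*2 = 162.

162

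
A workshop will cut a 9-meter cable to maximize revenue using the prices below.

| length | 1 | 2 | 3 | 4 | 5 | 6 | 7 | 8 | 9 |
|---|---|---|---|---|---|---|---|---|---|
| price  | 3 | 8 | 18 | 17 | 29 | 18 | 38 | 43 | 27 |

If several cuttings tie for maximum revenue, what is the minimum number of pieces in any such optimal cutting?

Let r[k] be the best obtainable value from length k. For each k, try every first piece i and keep the best of price[i] + r[k−i].
r[1] = 3
r[2] = max(3+3, 8+0) = 8
r[3] = max(3+8, 8+3, 18+0) = 18
r[4] = max(3+18, 8+8, 18+3, 17+0) = 21
r[5] = max(3+21, 8+18, 18+8, 17+3, 29+0) = 29
r[6] = max(3+29, 8+21, 18+18, 17+8, 29+3, 18+0) = 36
r[7] = max(3+36, 8+29, 18+21, …, 18+3, 38+0) = 39
r[8] = max(3+39, 8+36, 18+29, …, 38+3, 43+0) = 47
r[9] = max(3+47, 8+39, 18+36, …, 43+3, 27+0) = 54
Maximum revenue is $54.
Now minimize piece count subject to staying optimal: for each k, pieces[k] = 1 + min over i with p[i]+r[k−i]=r[k] of pieces[k−i].
pieces[6] = 2
pieces[7] = 3
pieces[8] = 2
pieces[9] = 3

3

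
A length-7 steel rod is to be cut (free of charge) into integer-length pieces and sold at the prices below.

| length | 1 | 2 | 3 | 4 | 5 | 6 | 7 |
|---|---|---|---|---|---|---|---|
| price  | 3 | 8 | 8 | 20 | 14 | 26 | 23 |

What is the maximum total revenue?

Build r[k] bottom-up: r[k] = max over allowed piece i of (p[i] + r[k−i]).
r[1] = 3
r[2] = max(3+3, 8+0) = 8
r[3] = max(3+8, 8+3, 8+0) = 11
r[4] = max(3+11, 8+8, 8+3, 20+0) = 20
r[5] = max(3+20, 8+11, 8+8, 20+3, 14+0) = 23
r[6] = max(3+23, 8+20, 8+11, 20+8, 14+3, 26+0) = 28
r[7] = max(3+28, 8+23, 8+20, …, 26+3, 23+0) = 31
One optimal cutting: 4 + 2 + 1 → $20 + $8 + $3 = $31.

31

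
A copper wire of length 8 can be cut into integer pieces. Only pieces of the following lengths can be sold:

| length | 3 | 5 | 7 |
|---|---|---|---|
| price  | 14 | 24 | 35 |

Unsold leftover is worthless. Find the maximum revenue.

Consider every possible first cut. f[k] is the best of p[i]+f[k−i] over all sellable i≤k.
f[1] = 0
f[2] = 0
f[3] = 14
f[4] = 14
f[5] = max(14+0, 24+0) = 24
f[6] = max(14+14, 24+0) = 28
f[7] = max(14+14, 24+0, 35+0) = 35
f[8] = max(14+24, 24+14, 35+0) = 38
One optimal cutting: 5 + 3 → €38.

38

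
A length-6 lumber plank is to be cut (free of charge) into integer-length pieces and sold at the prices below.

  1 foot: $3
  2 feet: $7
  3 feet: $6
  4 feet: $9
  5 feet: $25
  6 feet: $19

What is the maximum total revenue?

28

Let r[k] be the best obtainable value from length k. For each k, try every first piece i and keep the best of price[i] + r[k−i].
r[1] = 3
r[2] = 7
r[3] = 10  (first piece 1, then r[2]=7)
r[4] = 14  (first piece 2, then r[2]=7)
r[5] = 25
r[6] = 28  (first piece 1, then r[5]=25)
One optimal cutting: 5 + 1 → $25 + $3 = $28.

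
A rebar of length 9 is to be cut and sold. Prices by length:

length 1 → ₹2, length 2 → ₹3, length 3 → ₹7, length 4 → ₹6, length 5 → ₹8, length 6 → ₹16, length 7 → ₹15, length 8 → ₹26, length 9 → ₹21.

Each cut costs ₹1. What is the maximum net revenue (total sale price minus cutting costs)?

Consider every possible first cut. v[k] is the best of p[i]+v[k−i] over all sellable i≤k, charging 1 whenever i<k.
v[1] = 2
v[2] = 3  (first piece 1, then v[1]=2)
v[3] = 7
v[4] = 8  (first piece 1, then v[3]=7)
v[5] = 9  (first piece 1, then v[4]=8)
v[6] = 16
v[7] = 17  (first piece 1, then v[6]=16)
v[8] = 26
v[9] = 27  (first piece 1, then v[8]=26)
One optimal plan: pieces 8 + 1 (1 cut) → ₹28 − ₹1 = ₹27.

27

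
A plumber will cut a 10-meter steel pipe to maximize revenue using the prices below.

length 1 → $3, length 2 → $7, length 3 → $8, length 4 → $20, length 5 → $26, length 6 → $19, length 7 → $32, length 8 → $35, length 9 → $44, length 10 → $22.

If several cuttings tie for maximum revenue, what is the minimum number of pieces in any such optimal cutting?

2

Build r[k] bottom-up: r[k] = max over allowed piece i of (p[i] + r[k−i]).
r[1] = 3
r[2] = max(3+3, 7+0) = 7
r[3] = max(3+7, 7+3, 8+0) = 10
r[4] = max(3+10, 7+7, 8+3, 20+0) = 20
r[5] = max(3+20, 7+10, 8+7, 20+3, 26+0) = 26
r[6] = max(3+26, 7+20, 8+10, 20+7, 26+3, 19+0) = 29
r[7] = max(3+29, 7+26, 8+20, …, 19+3, 32+0) = 33
r[8] = max(3+33, 7+29, 8+26, …, 32+3, 35+0) = 40
r[9] = max(3+40, 7+33, 8+29, …, 35+3, 44+0) = 46
r[10] = max(3+46, 7+40, 8+33, …, 44+3, 22+0) = 52
Maximum revenue is $52.
Now minimize piece count subject to staying optimal: for each k, pieces[k] = 1 + min over i with p[i]+r[k−i]=r[k] of pieces[k−i].
pieces[7] = 2
pieces[8] = 2
pieces[9] = 2
pieces[10] = 2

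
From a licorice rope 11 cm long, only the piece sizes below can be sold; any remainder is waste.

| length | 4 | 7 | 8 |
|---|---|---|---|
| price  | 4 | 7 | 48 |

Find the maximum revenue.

48

Build best[k] bottom-up: best[k] = max over allowed piece i of (p[i] + best[k−i]).
best[1] = 0
best[2] = 0
best[3] = 0
best[4] = 4
best[5] = 4
best[6] = 4
best[7] = 7
best[8] = 48
best[9] = 48
best[10] = 48
best[11] = 48
One optimal cutting: pieces 8 with 3 cm of scrap → ¢48.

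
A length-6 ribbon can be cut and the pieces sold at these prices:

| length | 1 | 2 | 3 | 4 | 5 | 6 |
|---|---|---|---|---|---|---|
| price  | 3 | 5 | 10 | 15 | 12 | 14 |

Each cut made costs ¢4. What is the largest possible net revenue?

Let v[k] be the best obtainable value from length k. For each k, try every first piece i and keep the best of price[i] + v[k−i] minus the 4 cut fee when i<k.
v[1] = 3
v[2] = 5
v[3] = 10
v[4] = 15
v[5] = 14  (first piece 1, then v[4]=15)
v[6] = 16  (first piece 2, then v[4]=15)
One optimal plan: pieces 4 + 2 (1 cut) → ¢20 − ¢4 = ¢16.

16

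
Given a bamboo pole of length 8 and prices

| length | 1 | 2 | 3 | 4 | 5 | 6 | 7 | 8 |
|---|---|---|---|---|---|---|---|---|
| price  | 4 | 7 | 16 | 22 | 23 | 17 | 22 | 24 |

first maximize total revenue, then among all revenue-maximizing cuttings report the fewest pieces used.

Let r[k] be the best obtainable value from length k. For each k, try every first piece i and keep the best of price[i] + r[k−i].
r[1] = 4
r[2] = max(4+4, 7+0) = 8
r[3] = max(4+8, 7+4, 16+0) = 16
r[4] = max(4+16, 7+8, 16+4, 22+0) = 22
r[5] = max(4+22, 7+16, 16+8, 22+4, 23+0) = 26
r[6] = max(4+26, 7+22, 16+16, 22+8, 23+4, 17+0) = 32
r[7] = max(4+32, 7+26, 16+22, …, 17+4, 22+0) = 38
r[8] = max(4+38, 7+32, 16+26, …, 22+4, 24+0) = 44
Maximum revenue is $44.
Now minimize piece count subject to staying optimal: for each k, pieces[k] = 1 + min over i with p[i]+r[k−i]=r[k] of pieces[k−i].
pieces[5] = 2
pieces[6] = 2
pieces[7] = 2
pieces[8] = 2

2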